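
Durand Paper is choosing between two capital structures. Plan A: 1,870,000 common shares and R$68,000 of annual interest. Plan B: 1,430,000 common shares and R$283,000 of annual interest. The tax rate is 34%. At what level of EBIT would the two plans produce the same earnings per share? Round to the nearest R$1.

At indifference, (EBIT − 68,000)(1 − t)/1,870,000 = (EBIT − 283,000)(1 − t)/1,430,000.
Cancelling (1 − t) and cross-multiplying: 1,430,000·(EBIT − 68,000) = 1,870,000·(EBIT − 283,000).
Solving, EBIT = (283,000·1,870,000 − 68,000·1,430,000) / (1,870,000 − 1,430,000) = 431,970,000,000 / 440,000 = 981,750.00.

R$981,750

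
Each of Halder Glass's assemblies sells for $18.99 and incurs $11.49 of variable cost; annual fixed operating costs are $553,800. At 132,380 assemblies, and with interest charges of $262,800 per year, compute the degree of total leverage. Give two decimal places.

5.63

At 132,380 units, contribution = 132,380 × $7.50 = $992,850.00.
EBIT = $992,850.00 − $553,800 = $439,050.00. Interest = $262,800.00.
DOL = $992,850.00 ÷ $439,050.00 = 2.2614; DFL = $439,050.00 ÷ $176,250.00 = 2.4911.
DCL = DOL × DFL = 2.2614 × 2.4911 = 5.6334.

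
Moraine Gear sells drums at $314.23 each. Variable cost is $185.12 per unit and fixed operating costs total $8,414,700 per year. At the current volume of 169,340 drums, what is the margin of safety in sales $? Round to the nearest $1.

$32,731,876

Contribution margin per unit = $314.23 − $185.12 = $129.11. Break-even units = $8,414,700 ÷ $129.11 = 65,174.66; break-even revenue = 65,174.66 × $314.23 = $20,479,832.55.
Current sales = 169,340 × $314.23 = $53,211,708.20.
Margin of safety = $53,211,708.20 − $20,479,832.55 = $32,731,876.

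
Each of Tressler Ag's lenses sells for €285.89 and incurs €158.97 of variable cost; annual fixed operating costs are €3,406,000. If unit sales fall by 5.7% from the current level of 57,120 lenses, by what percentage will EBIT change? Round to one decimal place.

-10.8%

Total contribution margin = 57,120 × €126.92 = €7,249,670.40.
EBIT = €7,249,670.40 − €3,406,000 = €3,843,670.40.
DOL = contribution ÷ EBIT = €7,249,670.40 ÷ €3,843,670.40 = 1.8861.
Operating income changes by 1.8861 × -5.7% = -10.8%.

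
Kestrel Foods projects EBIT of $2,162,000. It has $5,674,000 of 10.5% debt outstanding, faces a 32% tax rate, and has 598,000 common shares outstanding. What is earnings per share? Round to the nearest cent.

$1.78

Pre-tax income = $2,162,000 − $595,770.00 = $1,566,230.00.
After tax at 32%: net income = $1,566,230.00 × 0.68 = $1,065,036.40.
EPS = $1,065,036.40 ÷ 598,000 = $1.78.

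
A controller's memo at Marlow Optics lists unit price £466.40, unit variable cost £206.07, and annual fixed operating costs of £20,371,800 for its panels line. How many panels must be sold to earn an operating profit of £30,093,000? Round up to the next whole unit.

193,850 panels

Contribution margin per unit = £466.40 − £206.07 = £260.33.
Required volume = (fixed costs + target profit) ÷ CM = (£20,371,800 + £30,093,000) ÷ £260.33 = 193,849.35, so 193,850 panels.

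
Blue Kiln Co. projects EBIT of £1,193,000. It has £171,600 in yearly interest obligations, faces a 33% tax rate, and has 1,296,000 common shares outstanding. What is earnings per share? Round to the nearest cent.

Pre-tax income = £1,193,000 − £171,600.00 = £1,021,400.00.
Net income = £1,021,400.00 × (1 − 0.33) = £684,338.00.
EPS = £684,338.00 ÷ 1,296,000 = £0.53.

£0.53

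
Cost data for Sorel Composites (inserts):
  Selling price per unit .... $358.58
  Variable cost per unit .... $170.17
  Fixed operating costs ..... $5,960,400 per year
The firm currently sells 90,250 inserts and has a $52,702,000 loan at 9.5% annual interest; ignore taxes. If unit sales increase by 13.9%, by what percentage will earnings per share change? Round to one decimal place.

+39.2%

Total contribution margin = 90,250 × $188.41 = $17,004,002.50.
Subtracting fixed costs: EBIT = $17,004,002.50 − $5,960,400 = $11,043,602.50.
Interest = $5,006,690.00, so EBIT − I = $6,036,912.50.
DCL = total CM / (EBIT − I) = $17,004,002.50 / $6,036,912.50 = 2.8167.
%ΔEPS = DCL × %ΔSales = 2.8167 × +13.9% = +39.2%.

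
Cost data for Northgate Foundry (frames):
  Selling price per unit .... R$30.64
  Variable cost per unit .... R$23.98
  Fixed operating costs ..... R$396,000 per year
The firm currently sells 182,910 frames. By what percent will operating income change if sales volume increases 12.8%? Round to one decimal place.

Total contribution margin = 182,910 × R$6.66 = R$1,218,180.60.
Operating income = contribution − fixed costs = R$1,218,180.60 − R$396,000 = R$822,180.60.
So DOL = total CM / EBIT = R$1,218,180.60 / R$822,180.60 = 1.4816.
So EBIT moves 1.4816 × (+12.8%) = +19.0%.

+19.0%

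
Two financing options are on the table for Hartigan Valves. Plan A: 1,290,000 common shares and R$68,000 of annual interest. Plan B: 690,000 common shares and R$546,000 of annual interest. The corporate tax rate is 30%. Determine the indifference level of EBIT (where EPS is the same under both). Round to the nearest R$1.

R$1,095,700

Set EPS_A = EPS_B: (EBIT − R$68,000)(1 − 0.30) ÷ 1,290,000 = (EBIT − R$546,000)(1 − 0.30) ÷ 690,000.
The (1 − t) factor cancels: (EBIT − 68,000) × 690,000 = (EBIT − 546,000) × 1,290,000.
Solving, EBIT = (546,000·1,290,000 − 68,000·690,000) / (1,290,000 − 690,000) = 657,420,000,000 / 600,000 = 1,095,700.00.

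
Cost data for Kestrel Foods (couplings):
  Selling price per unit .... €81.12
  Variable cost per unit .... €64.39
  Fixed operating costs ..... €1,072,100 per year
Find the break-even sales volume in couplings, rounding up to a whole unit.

Unit CM = price − variable cost = €81.12 − €64.39 = €16.73.
Break-even Q = €1,072,100 / €16.73 = 64,082.49 → 64,083 couplings.

64,083 couplings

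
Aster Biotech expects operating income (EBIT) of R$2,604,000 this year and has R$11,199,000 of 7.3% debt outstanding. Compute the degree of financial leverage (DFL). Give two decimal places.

Annual interest charges come to R$817,527.00.
DFL = EBIT ÷ (EBIT − I) = R$2,604,000 ÷ (R$2,604,000 − R$817,527.00) = R$2,604,000 ÷ R$1,786,473.00 = 1.4576.

1.46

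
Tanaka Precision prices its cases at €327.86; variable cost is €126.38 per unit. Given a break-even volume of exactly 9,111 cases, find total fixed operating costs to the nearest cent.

€1,835,684.28

Unit CM = price − variable cost = €327.86 − €126.38 = €201.48.
Since BE = FC / CM, FC = 9,111 × €201.48 = €1,835,684.28.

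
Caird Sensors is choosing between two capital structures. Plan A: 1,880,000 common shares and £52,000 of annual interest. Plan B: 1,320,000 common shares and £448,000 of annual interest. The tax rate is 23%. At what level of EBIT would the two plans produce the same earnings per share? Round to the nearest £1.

At indifference, (EBIT − 52,000)(1 − t)/1,880,000 = (EBIT − 448,000)(1 − t)/1,320,000.
Cancelling (1 − t) and cross-multiplying: 1,320,000·(EBIT − 52,000) = 1,880,000·(EBIT − 448,000).
Solving, EBIT = (448,000·1,880,000 − 52,000·1,320,000) / (1,880,000 − 1,320,000) = 773,600,000,000 / 560,000 = 1,381,428.57.

£1,381,429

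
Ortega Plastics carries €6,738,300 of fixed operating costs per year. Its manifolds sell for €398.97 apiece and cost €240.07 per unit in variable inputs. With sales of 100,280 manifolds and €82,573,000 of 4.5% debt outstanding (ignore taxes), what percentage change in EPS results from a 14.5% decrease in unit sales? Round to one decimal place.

At 100,280 units, contribution = 100,280 × €158.90 = €15,934,492.00.
EBIT = €15,934,492.00 − €6,738,300 = €9,196,192.00.
After interest of €3,715,785.00, pre-tax earnings = €5,480,407.00.
Degree of combined leverage = contribution ÷ (EBIT − I) = €15,934,492.00 ÷ €5,480,407.00 = 2.9075.
%ΔEPS = DCL × %ΔSales = 2.9075 × -14.5% = -42.2%.

-42.2%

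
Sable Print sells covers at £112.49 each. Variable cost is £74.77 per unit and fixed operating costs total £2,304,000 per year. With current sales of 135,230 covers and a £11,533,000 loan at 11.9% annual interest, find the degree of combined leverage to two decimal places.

3.58

At 135,230 units, contribution = 135,230 × £37.72 = £5,100,875.60.
EBIT = £5,100,875.60 − £2,304,000 = £2,796,875.60. Interest = £1,372,427.00, so EBIT − I = £1,424,448.60.
Degree of total leverage = total CM / (EBIT − interest) = £5,100,875.60 / £1,424,448.60 = 3.5809.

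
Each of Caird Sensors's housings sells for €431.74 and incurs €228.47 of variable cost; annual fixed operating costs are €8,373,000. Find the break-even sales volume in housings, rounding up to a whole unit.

Contribution margin per unit = €431.74 − €228.47 = €203.27.
Units to break even: €8,373,000 ÷ €203.27 = 41,191.52, rounded up to 41,192.

41,192 housings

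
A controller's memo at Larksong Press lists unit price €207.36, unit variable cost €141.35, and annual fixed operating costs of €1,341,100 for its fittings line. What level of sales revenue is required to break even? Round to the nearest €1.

Contribution margin per unit = €207.36 − €141.35 = €66.01, a CM ratio of €66.01 ÷ €207.36 = 0.3183.
Break-even revenue = fixed costs × price ÷ CM = €1,341,100 × €207.36 ÷ €66.01 = €4,212,854.

€4,212,854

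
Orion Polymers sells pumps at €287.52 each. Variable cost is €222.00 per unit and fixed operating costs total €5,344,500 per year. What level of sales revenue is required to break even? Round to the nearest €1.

Contribution margin per unit = €287.52 − €222.00 = €65.52, a CM ratio of €65.52 ÷ €287.52 = 0.2279.
Break-even sales = FC ÷ CM ratio = €5,344,500 × €287.52 / €65.52 = €23,453,154.

€23,453,154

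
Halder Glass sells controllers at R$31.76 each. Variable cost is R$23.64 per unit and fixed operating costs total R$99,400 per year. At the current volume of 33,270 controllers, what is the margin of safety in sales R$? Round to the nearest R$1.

R$667,869

Each unit contributes R$31.76 − R$23.64 = R$8.12. Break-even units = R$99,400 ÷ R$8.12 = 12,241.38; break-even revenue = 12,241.38 × R$31.76 = R$388,786.21.
Current sales = 33,270 × R$31.76 = R$1,056,655.20.
Margin of safety = R$1,056,655.20 − R$388,786.21 = R$667,869.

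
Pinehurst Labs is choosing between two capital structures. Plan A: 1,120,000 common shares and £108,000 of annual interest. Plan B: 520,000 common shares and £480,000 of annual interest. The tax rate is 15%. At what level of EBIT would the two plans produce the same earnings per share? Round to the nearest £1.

£802,400

At indifference, (EBIT − 108,000)(1 − t)/1,120,000 = (EBIT − 480,000)(1 − t)/520,000.
Cancelling (1 − t) and cross-multiplying: 520,000·(EBIT − 108,000) = 1,120,000·(EBIT − 480,000).
EBIT × (1,120,000 − 520,000) = 480,000 × 1,120,000 − 108,000 × 520,000 = 481,440,000,000, so EBIT = 481,440,000,000 ÷ 600,000 = 802,400.00.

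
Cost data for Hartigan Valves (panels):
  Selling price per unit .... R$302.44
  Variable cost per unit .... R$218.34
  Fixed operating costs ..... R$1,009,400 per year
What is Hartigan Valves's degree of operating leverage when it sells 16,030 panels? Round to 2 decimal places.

At 16,030 units, contribution = 16,030 × R$84.10 = R$1,348,123.00.
Subtracting fixed costs: EBIT = R$1,348,123.00 − R$1,009,400 = R$338,723.00.
So DOL = total CM / EBIT = R$1,348,123.00 / R$338,723.00 = 3.9800.

3.98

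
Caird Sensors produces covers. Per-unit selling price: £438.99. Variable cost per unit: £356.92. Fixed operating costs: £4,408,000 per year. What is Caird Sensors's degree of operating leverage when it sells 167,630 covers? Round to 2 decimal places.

Total contribution margin = 167,630 × £82.07 = £13,757,394.10.
EBIT = £13,757,394.10 − £4,408,000 = £9,349,394.10.
Degree of operating leverage = £13,757,394.10 / £9,349,394.10 = 1.4715.

1.47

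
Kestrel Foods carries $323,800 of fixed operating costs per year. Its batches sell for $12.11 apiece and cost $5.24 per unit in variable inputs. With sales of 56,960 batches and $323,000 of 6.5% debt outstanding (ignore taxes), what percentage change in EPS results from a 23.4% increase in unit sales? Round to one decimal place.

+196.8%

Total contribution margin = 56,960 × $6.87 = $391,315.20.
Operating income = contribution − fixed costs = $391,315.20 − $323,800 = $67,515.20.
Interest = $20,995.00, so EBIT − I = $46,520.20.
Degree of combined leverage = contribution ÷ (EBIT − I) = $391,315.20 ÷ $46,520.20 = 8.4117.
%ΔEPS = DCL × %ΔSales = 8.4117 × +23.4% = +196.8%.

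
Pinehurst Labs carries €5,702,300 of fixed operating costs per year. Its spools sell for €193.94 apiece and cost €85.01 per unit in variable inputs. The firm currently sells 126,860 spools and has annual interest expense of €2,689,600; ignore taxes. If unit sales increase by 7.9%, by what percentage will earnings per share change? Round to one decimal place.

+20.1%

Total contribution margin = 126,860 × €108.93 = €13,818,859.80.
Subtracting fixed costs: EBIT = €13,818,859.80 − €5,702,300 = €8,116,559.80.
After interest of €2,689,600.00, pre-tax earnings = €5,426,959.80.
DCL = total CM / (EBIT − I) = €13,818,859.80 / €5,426,959.80 = 2.5463.
EPS therefore changes by 2.5463 × (+7.9%) = +20.1%.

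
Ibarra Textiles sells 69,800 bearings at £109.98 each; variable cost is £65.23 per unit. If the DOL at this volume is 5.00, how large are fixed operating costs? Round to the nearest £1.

Contribution at this volume is 69,800 × £44.75 = £3,123,550.00.
Since DOL = CM ÷ EBIT, EBIT = £3,123,550.00 ÷ 5.00 = £624,710.00.
And FC = contribution − EBIT = £3,123,550.00 − £624,710.00 = £2,498,840.

£2,498,840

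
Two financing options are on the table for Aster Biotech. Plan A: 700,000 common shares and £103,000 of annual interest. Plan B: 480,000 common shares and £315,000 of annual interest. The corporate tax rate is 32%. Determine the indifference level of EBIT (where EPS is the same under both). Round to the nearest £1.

£777,545

At indifference, (EBIT − 103,000)(1 − t)/700,000 = (EBIT − 315,000)(1 − t)/480,000.
The (1 − t) factor cancels: (EBIT − 103,000) × 480,000 = (EBIT − 315,000) × 700,000.
Solving, EBIT = (315,000·700,000 − 103,000·480,000) / (700,000 − 480,000) = 171,060,000,000 / 220,000 = 777,545.45.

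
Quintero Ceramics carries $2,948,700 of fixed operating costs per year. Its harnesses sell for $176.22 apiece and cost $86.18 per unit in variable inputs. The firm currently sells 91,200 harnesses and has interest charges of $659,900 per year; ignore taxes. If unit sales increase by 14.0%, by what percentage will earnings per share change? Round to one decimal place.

Total contribution margin = 91,200 × $90.04 = $8,211,648.00.
EBIT = $8,211,648.00 − $2,948,700 = $5,262,948.00.
Interest = $659,900.00, so EBIT − I = $4,603,048.00.
Degree of combined leverage = contribution ÷ (EBIT − I) = $8,211,648.00 ÷ $4,603,048.00 = 1.7840.
EPS therefore changes by 1.7840 × (+14.0%) = +25.0%.

+25.0%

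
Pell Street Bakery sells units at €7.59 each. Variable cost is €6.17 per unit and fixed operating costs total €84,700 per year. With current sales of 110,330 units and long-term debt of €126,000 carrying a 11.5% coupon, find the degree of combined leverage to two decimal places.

2.73

At 110,330 units, contribution = 110,330 × €1.42 = €156,668.60.
Operating income = contribution − fixed costs = €156,668.60 − €84,700 = €71,968.60. Interest = €14,490.00, so EBIT − I = €57,478.60.
DCL = contribution ÷ (EBIT − I) = €156,668.60 ÷ €57,478.60 = 2.7257.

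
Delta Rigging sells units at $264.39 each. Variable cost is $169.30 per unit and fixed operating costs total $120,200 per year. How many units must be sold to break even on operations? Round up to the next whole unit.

1,265 units

Unit CM = price − variable cost = $264.39 − $169.30 = $95.09.
Break-even Q = $120,200 / $95.09 = 1,264.07 → 1,265 units.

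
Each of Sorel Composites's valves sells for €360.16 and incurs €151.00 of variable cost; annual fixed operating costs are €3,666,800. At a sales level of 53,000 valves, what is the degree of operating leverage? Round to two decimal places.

At 53,000 units, contribution = 53,000 × €209.16 = €11,085,480.00.
EBIT = €11,085,480.00 − €3,666,800 = €7,418,680.00.
Degree of operating leverage = €11,085,480.00 / €7,418,680.00 = 1.4943.

1.49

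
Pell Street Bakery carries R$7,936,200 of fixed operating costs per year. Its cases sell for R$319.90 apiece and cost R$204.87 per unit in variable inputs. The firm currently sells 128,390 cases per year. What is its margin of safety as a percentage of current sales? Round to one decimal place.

Contribution margin per unit = R$319.90 − R$204.87 = R$115.03. Break-even units = R$7,936,200 ÷ R$115.03 = 68,992.44; break-even revenue = 68,992.44 × R$319.90 = R$22,070,680.52.
Actual sales revenue = 128,390 × R$319.90 = R$41,071,961.00.
Margin of safety = (R$41,071,961.00 − R$22,070,680.52) ÷ R$41,071,961.00 = 46.3%.

46.3%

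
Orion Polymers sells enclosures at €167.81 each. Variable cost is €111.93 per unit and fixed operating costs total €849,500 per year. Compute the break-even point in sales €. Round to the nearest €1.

€2,551,084

CM per unit = €167.81 − €111.93 = €55.88; CM ratio = €55.88 / €167.81 = 0.3330.
Break-even revenue = fixed costs × price ÷ CM = €849,500 × €167.81 ÷ €55.88 = €2,551,084.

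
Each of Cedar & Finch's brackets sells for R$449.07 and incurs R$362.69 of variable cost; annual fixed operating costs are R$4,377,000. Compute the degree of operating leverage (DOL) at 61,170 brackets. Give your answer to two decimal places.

5.83

Contribution at this volume is 61,170 × R$86.38 = R$5,283,864.60.
Operating income = contribution − fixed costs = R$5,283,864.60 − R$4,377,000 = R$906,864.60.
DOL = contribution ÷ EBIT = R$5,283,864.60 ÷ R$906,864.60 = 5.8265.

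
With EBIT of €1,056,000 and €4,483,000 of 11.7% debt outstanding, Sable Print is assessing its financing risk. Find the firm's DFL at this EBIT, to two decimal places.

Annual interest charges come to €524,511.00.
Degree of financial leverage = EBIT / (EBIT − interest) = €1,056,000 / €531,489.00 = 1.9869.

1.99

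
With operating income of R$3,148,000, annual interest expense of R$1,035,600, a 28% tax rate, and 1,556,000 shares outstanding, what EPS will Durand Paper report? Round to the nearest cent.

Interest = R$1,035,600.00, so EBT = R$3,148,000 − R$1,035,600.00 = R$2,112,400.00.
Net income = R$2,112,400.00 × (1 − 0.28) = R$1,520,928.00.
Per share: R$1,520,928.00 / 1,556,000 shares = R$0.98.

R$0.98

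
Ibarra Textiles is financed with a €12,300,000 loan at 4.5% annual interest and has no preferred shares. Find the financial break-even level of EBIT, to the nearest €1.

Annual interest = 4.5% × €12,300,000 = €553,500.00.
Without preferred stock the financial break-even is simply EBIT = interest = €553,500.00.

€553,500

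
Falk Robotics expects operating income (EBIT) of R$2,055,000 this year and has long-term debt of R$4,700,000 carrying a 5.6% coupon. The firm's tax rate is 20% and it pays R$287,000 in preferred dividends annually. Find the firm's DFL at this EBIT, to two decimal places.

Interest = R$263,200.00.
Preferred dividends grossed up pre-tax: R$287,000 / (1 − 0.20) = R$358,750.00.
DFL = EBIT ÷ [EBIT − I − D_p/(1−t)] = R$2,055,000 ÷ [R$2,055,000 − R$263,200.00 − R$358,750.00] = R$2,055,000 ÷ R$1,433,050.00 = 1.4340.

1.43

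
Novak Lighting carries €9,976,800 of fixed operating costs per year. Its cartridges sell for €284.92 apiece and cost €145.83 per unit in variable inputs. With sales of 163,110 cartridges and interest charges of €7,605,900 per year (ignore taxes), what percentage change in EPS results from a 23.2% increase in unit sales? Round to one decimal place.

+103.1%

At 163,110 units, contribution = 163,110 × €139.09 = €22,686,969.90.
EBIT = €22,686,969.90 − €9,976,800 = €12,710,169.90.
Interest = €7,605,900.00, so EBIT − I = €5,104,269.90.
Degree of combined leverage = contribution ÷ (EBIT − I) = €22,686,969.90 ÷ €5,104,269.90 = 4.4447.
EPS therefore changes by 4.4447 × (+23.2%) = +103.1%.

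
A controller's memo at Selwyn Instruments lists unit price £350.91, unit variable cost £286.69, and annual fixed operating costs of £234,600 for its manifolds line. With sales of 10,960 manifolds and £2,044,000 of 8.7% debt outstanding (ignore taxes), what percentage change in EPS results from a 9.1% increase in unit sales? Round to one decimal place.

+22.0%

At 10,960 units, contribution = 10,960 × £64.22 = £703,851.20.
Subtracting fixed costs: EBIT = £703,851.20 − £234,600 = £469,251.20.
After interest of £177,828.00, pre-tax earnings = £291,423.20.
Degree of combined leverage = contribution ÷ (EBIT − I) = £703,851.20 ÷ £291,423.20 = 2.4152.
EPS therefore changes by 2.4152 × (+9.1%) = +22.0%.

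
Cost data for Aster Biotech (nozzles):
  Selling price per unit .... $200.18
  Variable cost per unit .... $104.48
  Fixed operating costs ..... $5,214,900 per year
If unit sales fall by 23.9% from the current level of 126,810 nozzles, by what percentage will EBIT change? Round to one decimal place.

-41.9%

At 126,810 units, contribution = 126,810 × $95.70 = $12,135,717.00.
Operating income = contribution − fixed costs = $12,135,717.00 − $5,214,900 = $6,920,817.00.
DOL = contribution ÷ EBIT = $12,135,717.00 ÷ $6,920,817.00 = 1.7535.
Operating income changes by 1.7535 × -23.9% = -41.9%.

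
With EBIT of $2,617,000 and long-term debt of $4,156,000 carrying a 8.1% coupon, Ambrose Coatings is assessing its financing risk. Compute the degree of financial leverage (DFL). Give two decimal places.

Annual interest charges come to $336,636.00.
DFL = EBIT ÷ (EBIT − I) = $2,617,000 ÷ ($2,617,000 − $336,636.00) = $2,617,000 ÷ $2,280,364.00 = 1.1476.

1.15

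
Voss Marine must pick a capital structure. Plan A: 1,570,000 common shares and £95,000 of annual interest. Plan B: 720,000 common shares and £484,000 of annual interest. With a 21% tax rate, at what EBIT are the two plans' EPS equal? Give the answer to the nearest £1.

At indifference, (EBIT − 95,000)(1 − t)/1,570,000 = (EBIT − 484,000)(1 − t)/720,000.
The (1 − t) factor cancels: (EBIT − 95,000) × 720,000 = (EBIT − 484,000) × 1,570,000.
EBIT × (1,570,000 − 720,000) = 484,000 × 1,570,000 − 95,000 × 720,000 = 691,480,000,000, so EBIT = 691,480,000,000 ÷ 850,000 = 813,505.88.

£813,506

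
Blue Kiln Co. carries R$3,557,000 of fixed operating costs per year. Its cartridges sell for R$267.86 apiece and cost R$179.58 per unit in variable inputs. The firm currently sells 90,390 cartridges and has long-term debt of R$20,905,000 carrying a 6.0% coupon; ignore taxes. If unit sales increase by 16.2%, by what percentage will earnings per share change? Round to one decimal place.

Contribution at this volume is 90,390 × R$88.28 = R$7,979,629.20.
Operating income = contribution − fixed costs = R$7,979,629.20 − R$3,557,000 = R$4,422,629.20.
After interest of R$1,254,300.00, pre-tax earnings = R$3,168,329.20.
Degree of combined leverage = contribution ÷ (EBIT − I) = R$7,979,629.20 ÷ R$3,168,329.20 = 2.5186.
%ΔEPS = DCL × %ΔSales = 2.5186 × +16.2% = +40.8%.

+40.8%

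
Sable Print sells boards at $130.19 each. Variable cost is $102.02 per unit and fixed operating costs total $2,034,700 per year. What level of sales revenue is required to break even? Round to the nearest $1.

CM per unit = $130.19 − $102.02 = $28.17; CM ratio = $28.17 / $130.19 = 0.2164.
Break-even sales = FC ÷ CM ratio = $2,034,700 × $130.19 / $28.17 = $9,403,535.

$9,403,535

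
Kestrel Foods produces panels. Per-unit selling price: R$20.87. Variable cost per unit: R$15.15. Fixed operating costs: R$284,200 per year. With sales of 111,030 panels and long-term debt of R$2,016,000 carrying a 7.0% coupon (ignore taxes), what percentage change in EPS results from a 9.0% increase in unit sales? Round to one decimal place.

Contribution at this volume is 111,030 × R$5.72 = R$635,091.60.
Subtracting fixed costs: EBIT = R$635,091.60 − R$284,200 = R$350,891.60.
Interest = R$141,120.00, so EBIT − I = R$209,771.60.
Degree of combined leverage = contribution ÷ (EBIT − I) = R$635,091.60 ÷ R$209,771.60 = 3.0275.
EPS therefore changes by 3.0275 × (+9.0%) = +27.2%.

+27.2%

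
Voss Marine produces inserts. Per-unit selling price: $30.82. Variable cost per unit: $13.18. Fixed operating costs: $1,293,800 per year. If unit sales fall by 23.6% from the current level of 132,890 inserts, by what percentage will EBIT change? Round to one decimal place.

Contribution at this volume is 132,890 × $17.64 = $2,344,179.60.
EBIT = $2,344,179.60 − $1,293,800 = $1,050,379.60.
DOL = contribution ÷ EBIT = $2,344,179.60 ÷ $1,050,379.60 = 2.2317.
%ΔEBIT = DOL × %ΔSales = 2.2317 × -23.6% = -52.7%.

-52.7%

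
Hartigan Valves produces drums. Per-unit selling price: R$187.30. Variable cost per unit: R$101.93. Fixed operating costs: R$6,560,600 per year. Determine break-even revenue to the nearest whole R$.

R$14,393,820

CM per unit = R$187.30 − R$101.93 = R$85.37; CM ratio = R$85.37 / R$187.30 = 0.4558.
Break-even revenue = fixed costs × price ÷ CM = R$6,560,600 × R$187.30 ÷ R$85.37 = R$14,393,820.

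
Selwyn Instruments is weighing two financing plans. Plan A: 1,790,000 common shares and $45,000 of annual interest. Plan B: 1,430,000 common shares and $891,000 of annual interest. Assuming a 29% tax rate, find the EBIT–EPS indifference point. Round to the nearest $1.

$4,251,500

At indifference, (EBIT − 45,000)(1 − t)/1,790,000 = (EBIT − 891,000)(1 − t)/1,430,000.
The (1 − t) factor cancels: (EBIT − 45,000) × 1,430,000 = (EBIT − 891,000) × 1,790,000.
Solving, EBIT = (891,000·1,790,000 − 45,000·1,430,000) / (1,790,000 − 1,430,000) = 1,530,540,000,000 / 360,000 = 4,251,500.00.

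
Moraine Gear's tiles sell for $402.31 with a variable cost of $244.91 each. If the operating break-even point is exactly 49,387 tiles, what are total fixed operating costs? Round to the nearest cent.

$7,773,513.80

Contribution margin per unit = $402.31 − $244.91 = $157.40.
Fixed costs = break-even units × CM = 49,387 × $157.40 = $7,773,513.80.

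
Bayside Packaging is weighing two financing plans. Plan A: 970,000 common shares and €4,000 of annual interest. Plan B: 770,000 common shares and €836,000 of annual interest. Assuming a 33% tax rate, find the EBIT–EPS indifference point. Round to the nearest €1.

At indifference, (EBIT − 4,000)(1 − t)/970,000 = (EBIT − 836,000)(1 − t)/770,000.
Cancelling (1 − t) and cross-multiplying: 770,000·(EBIT − 4,000) = 970,000·(EBIT − 836,000).
Solving, EBIT = (836,000·970,000 − 4,000·770,000) / (970,000 − 770,000) = 807,840,000,000 / 200,000 = 4,039,200.00.

€4,039,200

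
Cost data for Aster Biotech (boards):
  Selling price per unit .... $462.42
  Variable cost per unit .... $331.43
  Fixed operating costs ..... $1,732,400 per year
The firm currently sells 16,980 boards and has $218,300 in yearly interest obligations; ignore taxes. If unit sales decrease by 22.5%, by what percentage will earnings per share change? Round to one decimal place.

Total contribution margin = 16,980 × $130.99 = $2,224,210.20.
Operating income = contribution − fixed costs = $2,224,210.20 − $1,732,400 = $491,810.20.
Interest = $218,300.00, so EBIT − I = $273,510.20.
DCL = total CM / (EBIT − I) = $2,224,210.20 / $273,510.20 = 8.1321.
%ΔEPS = DCL × %ΔSales = 8.1321 × -22.5% = -183.0%.

-183.0%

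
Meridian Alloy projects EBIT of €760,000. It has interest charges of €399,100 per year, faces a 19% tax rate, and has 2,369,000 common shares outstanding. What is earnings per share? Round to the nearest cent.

Pre-tax income = €760,000 − €399,100.00 = €360,900.00.
Net income = €360,900.00 × (1 − 0.19) = €292,329.00.
Per share: €292,329.00 / 2,369,000 shares = €0.12.

€0.12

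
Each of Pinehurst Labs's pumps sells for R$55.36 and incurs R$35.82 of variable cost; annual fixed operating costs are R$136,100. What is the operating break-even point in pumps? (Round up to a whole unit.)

Contribution margin per unit = R$55.36 − R$35.82 = R$19.54.
Break-even volume = fixed costs ÷ CM per unit = R$136,100 ÷ R$19.54 = 6,965.20, so 6,966 pumps.

6,966 pumps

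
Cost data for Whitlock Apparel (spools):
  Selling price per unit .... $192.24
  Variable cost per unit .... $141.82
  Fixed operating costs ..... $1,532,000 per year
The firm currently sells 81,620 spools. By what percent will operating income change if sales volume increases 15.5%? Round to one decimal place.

+24.7%

Total contribution margin = 81,620 × $50.42 = $4,115,280.40.
EBIT = $4,115,280.40 − $1,532,000 = $2,583,280.40.
Degree of operating leverage = $4,115,280.40 / $2,583,280.40 = 1.5930.
So EBIT moves 1.5930 × (+15.5%) = +24.7%.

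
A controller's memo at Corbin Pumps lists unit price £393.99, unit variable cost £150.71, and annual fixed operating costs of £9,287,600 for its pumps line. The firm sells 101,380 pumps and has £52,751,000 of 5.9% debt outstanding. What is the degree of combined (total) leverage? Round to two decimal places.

2.01

Total contribution margin = 101,380 × £243.28 = £24,663,726.40.
Operating income = contribution − fixed costs = £24,663,726.40 − £9,287,600 = £15,376,126.40. Interest = £3,112,309.00.
DOL = £24,663,726.40 ÷ £15,376,126.40 = 1.6040; DFL = £15,376,126.40 ÷ £12,263,817.40 = 1.2538.
Combined leverage = 1.6040 × 1.2538 = 2.0111.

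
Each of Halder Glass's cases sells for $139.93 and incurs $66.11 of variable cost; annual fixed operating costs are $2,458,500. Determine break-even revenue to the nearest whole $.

CM per unit = $139.93 − $66.11 = $73.82; CM ratio = $73.82 / $139.93 = 0.5275.
Break-even sales = FC ÷ CM ratio = $2,458,500 × $139.93 / $73.82 = $4,660,226.

$4,660,226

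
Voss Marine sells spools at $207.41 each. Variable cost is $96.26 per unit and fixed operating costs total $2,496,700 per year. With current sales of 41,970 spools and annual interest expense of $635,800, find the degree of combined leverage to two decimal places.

At 41,970 units, contribution = 41,970 × $111.15 = $4,664,965.50.
EBIT = $4,664,965.50 − $2,496,700 = $2,168,265.50. Interest = $635,800.00, so EBIT − I = $1,532,465.50.
DCL = contribution ÷ (EBIT − I) = $4,664,965.50 ÷ $1,532,465.50 = 3.0441.

3.04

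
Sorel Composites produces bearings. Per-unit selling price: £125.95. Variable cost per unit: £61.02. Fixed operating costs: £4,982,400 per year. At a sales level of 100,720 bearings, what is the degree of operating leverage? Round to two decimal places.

4.20

Contribution at this volume is 100,720 × £64.93 = £6,539,749.60.
EBIT = £6,539,749.60 − £4,982,400 = £1,557,349.60.
So DOL = total CM / EBIT = £6,539,749.60 / £1,557,349.60 = 4.1993.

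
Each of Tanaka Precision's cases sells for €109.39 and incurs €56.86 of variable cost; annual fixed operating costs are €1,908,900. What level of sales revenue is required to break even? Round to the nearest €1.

Contribution margin per unit = €109.39 − €56.86 = €52.53, a CM ratio of €52.53 ÷ €109.39 = 0.4802.
Break-even sales = FC ÷ CM ratio = €1,908,900 × €109.39 / €52.53 = €3,975,149.

€3,975,149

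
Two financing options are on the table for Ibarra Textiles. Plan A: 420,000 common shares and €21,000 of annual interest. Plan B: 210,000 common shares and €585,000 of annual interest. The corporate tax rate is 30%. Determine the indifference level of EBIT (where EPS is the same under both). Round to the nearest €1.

€1,149,000

At indifference, (EBIT − 21,000)(1 − t)/420,000 = (EBIT − 585,000)(1 − t)/210,000.
Cancelling (1 − t) and cross-multiplying: 210,000·(EBIT − 21,000) = 420,000·(EBIT − 585,000).
Solving, EBIT = (585,000·420,000 − 21,000·210,000) / (420,000 − 210,000) = 241,290,000,000 / 210,000 = 1,149,000.00.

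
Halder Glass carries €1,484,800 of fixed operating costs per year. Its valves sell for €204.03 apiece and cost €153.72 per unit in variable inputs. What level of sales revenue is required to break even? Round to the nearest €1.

Contribution margin per unit = €204.03 − €153.72 = €50.31, a CM ratio of €50.31 ÷ €204.03 = 0.2466.
Break-even revenue = fixed costs × price ÷ CM = €1,484,800 × €204.03 ÷ €50.31 = €6,021,541.

€6,021,541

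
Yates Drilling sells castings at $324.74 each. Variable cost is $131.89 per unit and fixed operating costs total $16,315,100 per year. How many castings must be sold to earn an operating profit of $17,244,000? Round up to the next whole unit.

Unit CM = price − variable cost = $324.74 − $131.89 = $192.85.
Need Q such that Q × $192.85 − $16,315,100 = $17,244,000, i.e. Q = $33,559,100 / $192.85 = 174,016.59 → 174,017.

174,017 castings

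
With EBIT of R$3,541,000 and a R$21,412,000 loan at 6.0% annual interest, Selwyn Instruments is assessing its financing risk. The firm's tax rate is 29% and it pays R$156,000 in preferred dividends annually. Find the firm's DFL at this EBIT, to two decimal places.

Interest = R$1,284,720.00.
Pre-tax preferred-dividend burden = R$156,000 ÷ (1 − 0.29) = R$219,718.31.
DFL = EBIT ÷ [EBIT − I − D_p/(1−t)] = R$3,541,000 ÷ [R$3,541,000 − R$1,284,720.00 − R$219,718.31] = R$3,541,000 ÷ R$2,036,561.69 = 1.7387.

1.74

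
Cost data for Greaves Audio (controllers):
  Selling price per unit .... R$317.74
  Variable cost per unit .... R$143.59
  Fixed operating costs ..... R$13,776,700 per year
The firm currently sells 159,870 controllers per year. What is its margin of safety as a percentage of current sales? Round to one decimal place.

Each unit contributes R$317.74 − R$143.59 = R$174.15. Break-even units = R$13,776,700 ÷ R$174.15 = 79,108.24; break-even revenue = 79,108.24 × R$317.74 = R$25,135,852.18.
Actual sales revenue = 159,870 × R$317.74 = R$50,797,093.80.
Margin of safety = (R$50,797,093.80 − R$25,135,852.18) ÷ R$50,797,093.80 = 50.5%.

50.5%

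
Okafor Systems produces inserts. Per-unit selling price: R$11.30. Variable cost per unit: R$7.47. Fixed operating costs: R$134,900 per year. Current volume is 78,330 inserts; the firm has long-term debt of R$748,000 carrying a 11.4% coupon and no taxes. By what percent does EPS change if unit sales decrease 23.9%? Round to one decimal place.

At 78,330 units, contribution = 78,330 × R$3.83 = R$300,003.90.
EBIT = R$300,003.90 − R$134,900 = R$165,103.90.
Interest = R$85,272.00, so EBIT − I = R$79,831.90.
DCL = total CM / (EBIT − I) = R$300,003.90 / R$79,831.90 = 3.7579.
%ΔEPS = DCL × %ΔSales = 3.7579 × -23.9% = -89.8%.

-89.8%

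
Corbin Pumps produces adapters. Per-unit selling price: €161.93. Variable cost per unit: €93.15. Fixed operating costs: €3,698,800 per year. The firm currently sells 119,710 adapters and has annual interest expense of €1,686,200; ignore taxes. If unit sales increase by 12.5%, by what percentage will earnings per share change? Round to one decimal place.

+36.1%

Contribution at this volume is 119,710 × €68.78 = €8,233,653.80.
Subtracting fixed costs: EBIT = €8,233,653.80 − €3,698,800 = €4,534,853.80.
After interest of €1,686,200.00, pre-tax earnings = €2,848,653.80.
DCL = total CM / (EBIT − I) = €8,233,653.80 / €2,848,653.80 = 2.8904.
EPS therefore changes by 2.8904 × (+12.5%) = +36.1%.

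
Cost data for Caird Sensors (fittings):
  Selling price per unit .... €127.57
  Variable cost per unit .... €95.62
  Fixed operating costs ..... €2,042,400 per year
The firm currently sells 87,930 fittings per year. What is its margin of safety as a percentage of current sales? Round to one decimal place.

27.3%

Unit CM = price − variable cost = €127.57 − €95.62 = €31.95. Break-even units = €2,042,400 ÷ €31.95 = 63,924.88; break-even revenue = 63,924.88 × €127.57 = €8,154,897.28.
Actual sales revenue = 87,930 × €127.57 = €11,217,230.10.
Margin of safety = (€11,217,230.10 − €8,154,897.28) ÷ €11,217,230.10 = 27.3%.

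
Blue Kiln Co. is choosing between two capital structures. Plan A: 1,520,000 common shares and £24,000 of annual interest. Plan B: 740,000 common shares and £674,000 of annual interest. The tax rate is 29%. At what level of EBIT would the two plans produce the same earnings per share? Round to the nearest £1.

£1,290,667

Set EPS_A = EPS_B: (EBIT − £24,000)(1 − 0.29) ÷ 1,520,000 = (EBIT − £674,000)(1 − 0.29) ÷ 740,000.
The (1 − t) factor cancels: (EBIT − 24,000) × 740,000 = (EBIT − 674,000) × 1,520,000.
EBIT × (1,520,000 − 740,000) = 674,000 × 1,520,000 − 24,000 × 740,000 = 1,006,720,000,000, so EBIT = 1,006,720,000,000 ÷ 780,000 = 1,290,666.67.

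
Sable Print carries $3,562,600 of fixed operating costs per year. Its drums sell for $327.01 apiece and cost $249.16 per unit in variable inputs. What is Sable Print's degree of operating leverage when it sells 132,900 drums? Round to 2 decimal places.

1.53

At 132,900 units, contribution = 132,900 × $77.85 = $10,346,265.00.
EBIT = $10,346,265.00 − $3,562,600 = $6,783,665.00.
Degree of operating leverage = $10,346,265.00 / $6,783,665.00 = 1.5252.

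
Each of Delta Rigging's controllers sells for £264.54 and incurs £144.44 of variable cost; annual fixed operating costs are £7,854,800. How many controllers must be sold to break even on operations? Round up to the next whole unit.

Contribution margin per unit = £264.54 − £144.44 = £120.10.
Units to break even: £7,854,800 ÷ £120.10 = 65,402.16, rounded up to 65,403.

65,403 controllers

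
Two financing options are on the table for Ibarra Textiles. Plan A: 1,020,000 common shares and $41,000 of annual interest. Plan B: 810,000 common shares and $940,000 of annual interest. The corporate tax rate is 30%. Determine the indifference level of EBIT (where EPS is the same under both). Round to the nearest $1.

$4,407,571

Set EPS_A = EPS_B: (EBIT − $41,000)(1 − 0.30) ÷ 1,020,000 = (EBIT − $940,000)(1 − 0.30) ÷ 810,000.
The (1 − t) factor cancels: (EBIT − 41,000) × 810,000 = (EBIT − 940,000) × 1,020,000.
EBIT × (1,020,000 − 810,000) = 940,000 × 1,020,000 − 41,000 × 810,000 = 925,590,000,000, so EBIT = 925,590,000,000 ÷ 210,000 = 4,407,571.43.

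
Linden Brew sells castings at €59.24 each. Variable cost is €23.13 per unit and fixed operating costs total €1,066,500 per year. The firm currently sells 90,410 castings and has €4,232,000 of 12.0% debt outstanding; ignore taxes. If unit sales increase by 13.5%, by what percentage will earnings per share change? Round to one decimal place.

+26.1%

Contribution at this volume is 90,410 × €36.11 = €3,264,705.10.
Subtracting fixed costs: EBIT = €3,264,705.10 − €1,066,500 = €2,198,205.10.
After interest of €507,840.00, pre-tax earnings = €1,690,365.10.
Degree of combined leverage = contribution ÷ (EBIT − I) = €3,264,705.10 ÷ €1,690,365.10 = 1.9314.
%ΔEPS = DCL × %ΔSales = 1.9314 × +13.5% = +26.1%.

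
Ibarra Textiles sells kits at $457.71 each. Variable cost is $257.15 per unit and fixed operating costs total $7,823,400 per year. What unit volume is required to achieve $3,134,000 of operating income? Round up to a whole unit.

54,635 kits

Each unit contributes $457.71 − $257.15 = $200.56.
Required volume = (fixed costs + target profit) ÷ CM = ($7,823,400 + $3,134,000) ÷ $200.56 = 54,634.02, so 54,635 kits.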